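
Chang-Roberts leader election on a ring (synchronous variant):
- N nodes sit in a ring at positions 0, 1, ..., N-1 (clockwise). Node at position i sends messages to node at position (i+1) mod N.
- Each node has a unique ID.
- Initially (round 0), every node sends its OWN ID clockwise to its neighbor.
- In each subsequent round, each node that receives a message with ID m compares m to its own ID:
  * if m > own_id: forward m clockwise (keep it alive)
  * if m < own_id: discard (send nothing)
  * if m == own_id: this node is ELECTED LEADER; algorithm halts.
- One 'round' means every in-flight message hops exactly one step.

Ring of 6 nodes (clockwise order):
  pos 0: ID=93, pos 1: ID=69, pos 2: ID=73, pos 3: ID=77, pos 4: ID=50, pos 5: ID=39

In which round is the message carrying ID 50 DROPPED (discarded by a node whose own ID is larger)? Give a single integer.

Round 1: pos1(id69) recv 93: fwd; pos2(id73) recv 69: drop; pos3(id77) recv 73: drop; pos4(id50) recv 77: fwd; pos5(id39) recv 50: fwd; pos0(id93) recv 39: drop
Round 2: pos2(id73) recv 93: fwd; pos5(id39) recv 77: fwd; pos0(id93) recv 50: drop
Round 3: pos3(id77) recv 93: fwd; pos0(id93) recv 77: drop
Round 4: pos4(id50) recv 93: fwd
Round 5: pos5(id39) recv 93: fwd
Round 6: pos0(id93) recv 93: ELECTED
Message ID 50 originates at pos 4; dropped at pos 0 in round 2

Answer: 2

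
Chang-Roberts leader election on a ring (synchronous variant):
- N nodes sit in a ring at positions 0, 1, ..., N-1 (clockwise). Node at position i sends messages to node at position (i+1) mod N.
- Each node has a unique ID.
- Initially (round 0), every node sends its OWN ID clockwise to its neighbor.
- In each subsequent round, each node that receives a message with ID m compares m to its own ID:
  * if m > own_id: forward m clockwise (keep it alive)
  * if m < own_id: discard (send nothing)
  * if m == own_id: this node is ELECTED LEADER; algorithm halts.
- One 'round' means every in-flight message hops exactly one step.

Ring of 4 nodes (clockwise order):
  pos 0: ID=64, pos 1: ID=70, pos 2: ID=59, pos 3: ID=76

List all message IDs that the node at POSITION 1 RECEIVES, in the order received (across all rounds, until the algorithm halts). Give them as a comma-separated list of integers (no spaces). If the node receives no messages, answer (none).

Round 1: pos1(id70) recv 64: drop; pos2(id59) recv 70: fwd; pos3(id76) recv 59: drop; pos0(id64) recv 76: fwd
Round 2: pos3(id76) recv 70: drop; pos1(id70) recv 76: fwd
Round 3: pos2(id59) recv 76: fwd
Round 4: pos3(id76) recv 76: ELECTED

Answer: 64,76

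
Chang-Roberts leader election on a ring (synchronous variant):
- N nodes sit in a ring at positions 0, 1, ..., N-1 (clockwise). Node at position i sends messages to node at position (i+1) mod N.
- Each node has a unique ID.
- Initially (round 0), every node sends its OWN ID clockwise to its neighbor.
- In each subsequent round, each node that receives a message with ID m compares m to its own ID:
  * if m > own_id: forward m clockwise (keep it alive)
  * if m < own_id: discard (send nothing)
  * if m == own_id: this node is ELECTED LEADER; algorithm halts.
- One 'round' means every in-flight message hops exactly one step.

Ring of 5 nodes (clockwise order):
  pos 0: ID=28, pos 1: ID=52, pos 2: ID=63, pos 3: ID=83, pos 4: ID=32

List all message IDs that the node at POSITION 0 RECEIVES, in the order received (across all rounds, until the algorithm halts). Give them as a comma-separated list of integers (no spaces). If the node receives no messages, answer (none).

Round 1: pos1(id52) recv 28: drop; pos2(id63) recv 52: drop; pos3(id83) recv 63: drop; pos4(id32) recv 83: fwd; pos0(id28) recv 32: fwd
Round 2: pos0(id28) recv 83: fwd; pos1(id52) recv 32: drop
Round 3: pos1(id52) recv 83: fwd
Round 4: pos2(id63) recv 83: fwd
Round 5: pos3(id83) recv 83: ELECTED

Answer: 32,83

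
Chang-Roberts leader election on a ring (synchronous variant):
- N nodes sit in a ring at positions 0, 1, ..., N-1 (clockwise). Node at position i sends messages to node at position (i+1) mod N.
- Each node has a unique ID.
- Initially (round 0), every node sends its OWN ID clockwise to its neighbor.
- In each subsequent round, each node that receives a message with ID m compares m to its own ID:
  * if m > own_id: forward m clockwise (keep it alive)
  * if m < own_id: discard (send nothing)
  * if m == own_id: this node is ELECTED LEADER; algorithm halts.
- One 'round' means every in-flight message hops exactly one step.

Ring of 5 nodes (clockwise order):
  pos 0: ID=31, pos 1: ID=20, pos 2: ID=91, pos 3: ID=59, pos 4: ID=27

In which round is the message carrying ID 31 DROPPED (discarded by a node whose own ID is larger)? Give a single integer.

Answer: 2

Derivation:
Round 1: pos1(id20) recv 31: fwd; pos2(id91) recv 20: drop; pos3(id59) recv 91: fwd; pos4(id27) recv 59: fwd; pos0(id31) recv 27: drop
Round 2: pos2(id91) recv 31: drop; pos4(id27) recv 91: fwd; pos0(id31) recv 59: fwd
Round 3: pos0(id31) recv 91: fwd; pos1(id20) recv 59: fwd
Round 4: pos1(id20) recv 91: fwd; pos2(id91) recv 59: drop
Round 5: pos2(id91) recv 91: ELECTED
Message ID 31 originates at pos 0; dropped at pos 2 in round 2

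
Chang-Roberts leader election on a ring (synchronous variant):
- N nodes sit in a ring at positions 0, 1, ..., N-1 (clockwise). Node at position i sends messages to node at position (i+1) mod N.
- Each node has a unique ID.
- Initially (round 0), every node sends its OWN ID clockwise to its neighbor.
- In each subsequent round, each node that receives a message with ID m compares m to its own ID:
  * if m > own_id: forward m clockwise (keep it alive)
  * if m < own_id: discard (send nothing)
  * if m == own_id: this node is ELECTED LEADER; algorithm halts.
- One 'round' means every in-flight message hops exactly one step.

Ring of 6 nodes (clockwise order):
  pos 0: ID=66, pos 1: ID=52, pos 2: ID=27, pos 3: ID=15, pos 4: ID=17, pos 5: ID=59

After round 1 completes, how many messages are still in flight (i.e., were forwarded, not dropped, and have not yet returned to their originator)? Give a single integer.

Round 1: pos1(id52) recv 66: fwd; pos2(id27) recv 52: fwd; pos3(id15) recv 27: fwd; pos4(id17) recv 15: drop; pos5(id59) recv 17: drop; pos0(id66) recv 59: drop
After round 1: 3 messages still in flight

Answer: 3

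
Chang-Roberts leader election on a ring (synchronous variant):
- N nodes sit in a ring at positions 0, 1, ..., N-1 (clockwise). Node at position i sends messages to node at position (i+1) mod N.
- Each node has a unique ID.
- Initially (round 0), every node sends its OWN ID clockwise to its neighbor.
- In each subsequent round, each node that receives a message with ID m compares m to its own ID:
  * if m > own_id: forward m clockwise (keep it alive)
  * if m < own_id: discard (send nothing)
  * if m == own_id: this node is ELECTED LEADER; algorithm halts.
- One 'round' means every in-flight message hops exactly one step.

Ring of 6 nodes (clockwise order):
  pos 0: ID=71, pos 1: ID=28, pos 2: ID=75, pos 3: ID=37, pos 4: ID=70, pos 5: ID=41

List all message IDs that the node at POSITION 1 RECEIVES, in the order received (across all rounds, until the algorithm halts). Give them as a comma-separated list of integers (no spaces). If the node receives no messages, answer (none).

Round 1: pos1(id28) recv 71: fwd; pos2(id75) recv 28: drop; pos3(id37) recv 75: fwd; pos4(id70) recv 37: drop; pos5(id41) recv 70: fwd; pos0(id71) recv 41: drop
Round 2: pos2(id75) recv 71: drop; pos4(id70) recv 75: fwd; pos0(id71) recv 70: drop
Round 3: pos5(id41) recv 75: fwd
Round 4: pos0(id71) recv 75: fwd
Round 5: pos1(id28) recv 75: fwd
Round 6: pos2(id75) recv 75: ELECTED

Answer: 71,75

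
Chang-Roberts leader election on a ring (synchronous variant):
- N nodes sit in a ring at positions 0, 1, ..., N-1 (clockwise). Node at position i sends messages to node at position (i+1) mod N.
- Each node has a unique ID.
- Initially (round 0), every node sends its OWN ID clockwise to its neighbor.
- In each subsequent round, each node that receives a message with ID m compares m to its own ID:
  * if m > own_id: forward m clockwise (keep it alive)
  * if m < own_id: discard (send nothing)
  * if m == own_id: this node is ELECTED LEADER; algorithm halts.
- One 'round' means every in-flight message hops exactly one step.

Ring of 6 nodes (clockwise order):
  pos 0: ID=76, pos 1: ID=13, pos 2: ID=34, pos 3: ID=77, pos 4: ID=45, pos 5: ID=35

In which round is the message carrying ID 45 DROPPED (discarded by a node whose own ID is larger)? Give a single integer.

Answer: 2

Derivation:
Round 1: pos1(id13) recv 76: fwd; pos2(id34) recv 13: drop; pos3(id77) recv 34: drop; pos4(id45) recv 77: fwd; pos5(id35) recv 45: fwd; pos0(id76) recv 35: drop
Round 2: pos2(id34) recv 76: fwd; pos5(id35) recv 77: fwd; pos0(id76) recv 45: drop
Round 3: pos3(id77) recv 76: drop; pos0(id76) recv 77: fwd
Round 4: pos1(id13) recv 77: fwd
Round 5: pos2(id34) recv 77: fwd
Round 6: pos3(id77) recv 77: ELECTED
Message ID 45 originates at pos 4; dropped at pos 0 in round 2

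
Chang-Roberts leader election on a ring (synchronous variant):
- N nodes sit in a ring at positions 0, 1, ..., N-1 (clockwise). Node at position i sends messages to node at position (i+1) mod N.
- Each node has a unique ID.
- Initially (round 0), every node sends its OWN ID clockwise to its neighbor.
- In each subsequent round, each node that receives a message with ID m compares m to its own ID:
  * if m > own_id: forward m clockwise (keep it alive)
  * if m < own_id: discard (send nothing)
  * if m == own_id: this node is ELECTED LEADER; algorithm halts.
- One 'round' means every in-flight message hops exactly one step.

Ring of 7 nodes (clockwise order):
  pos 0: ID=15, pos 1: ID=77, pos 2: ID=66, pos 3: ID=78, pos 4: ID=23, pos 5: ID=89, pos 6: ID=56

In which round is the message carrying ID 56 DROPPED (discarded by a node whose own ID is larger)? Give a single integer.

Round 1: pos1(id77) recv 15: drop; pos2(id66) recv 77: fwd; pos3(id78) recv 66: drop; pos4(id23) recv 78: fwd; pos5(id89) recv 23: drop; pos6(id56) recv 89: fwd; pos0(id15) recv 56: fwd
Round 2: pos3(id78) recv 77: drop; pos5(id89) recv 78: drop; pos0(id15) recv 89: fwd; pos1(id77) recv 56: drop
Round 3: pos1(id77) recv 89: fwd
Round 4: pos2(id66) recv 89: fwd
Round 5: pos3(id78) recv 89: fwd
Round 6: pos4(id23) recv 89: fwd
Round 7: pos5(id89) recv 89: ELECTED
Message ID 56 originates at pos 6; dropped at pos 1 in round 2

Answer: 2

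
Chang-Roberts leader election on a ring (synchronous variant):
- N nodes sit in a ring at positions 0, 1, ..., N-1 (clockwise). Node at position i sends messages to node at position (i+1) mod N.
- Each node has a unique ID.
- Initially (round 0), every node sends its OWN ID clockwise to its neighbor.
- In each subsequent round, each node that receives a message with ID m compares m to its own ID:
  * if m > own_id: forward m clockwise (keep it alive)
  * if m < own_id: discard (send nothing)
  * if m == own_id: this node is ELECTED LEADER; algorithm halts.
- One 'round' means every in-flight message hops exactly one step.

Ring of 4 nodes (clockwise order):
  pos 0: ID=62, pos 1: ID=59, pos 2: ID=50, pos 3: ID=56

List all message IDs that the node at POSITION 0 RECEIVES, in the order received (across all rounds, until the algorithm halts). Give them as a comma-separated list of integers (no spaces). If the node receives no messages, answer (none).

Answer: 56,59,62

Derivation:
Round 1: pos1(id59) recv 62: fwd; pos2(id50) recv 59: fwd; pos3(id56) recv 50: drop; pos0(id62) recv 56: drop
Round 2: pos2(id50) recv 62: fwd; pos3(id56) recv 59: fwd
Round 3: pos3(id56) recv 62: fwd; pos0(id62) recv 59: drop
Round 4: pos0(id62) recv 62: ELECTED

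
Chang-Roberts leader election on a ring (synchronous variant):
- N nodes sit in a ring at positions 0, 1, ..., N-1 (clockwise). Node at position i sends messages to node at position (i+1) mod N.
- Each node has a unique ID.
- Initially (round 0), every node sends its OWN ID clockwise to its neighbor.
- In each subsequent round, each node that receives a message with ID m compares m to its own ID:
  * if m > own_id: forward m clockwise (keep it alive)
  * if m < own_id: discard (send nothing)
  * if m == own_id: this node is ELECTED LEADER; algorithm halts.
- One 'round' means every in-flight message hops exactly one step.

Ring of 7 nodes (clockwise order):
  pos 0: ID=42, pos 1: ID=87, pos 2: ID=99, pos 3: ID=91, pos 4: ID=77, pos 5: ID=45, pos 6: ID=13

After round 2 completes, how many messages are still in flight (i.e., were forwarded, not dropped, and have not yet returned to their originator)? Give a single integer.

Round 1: pos1(id87) recv 42: drop; pos2(id99) recv 87: drop; pos3(id91) recv 99: fwd; pos4(id77) recv 91: fwd; pos5(id45) recv 77: fwd; pos6(id13) recv 45: fwd; pos0(id42) recv 13: drop
Round 2: pos4(id77) recv 99: fwd; pos5(id45) recv 91: fwd; pos6(id13) recv 77: fwd; pos0(id42) recv 45: fwd
After round 2: 4 messages still in flight

Answer: 4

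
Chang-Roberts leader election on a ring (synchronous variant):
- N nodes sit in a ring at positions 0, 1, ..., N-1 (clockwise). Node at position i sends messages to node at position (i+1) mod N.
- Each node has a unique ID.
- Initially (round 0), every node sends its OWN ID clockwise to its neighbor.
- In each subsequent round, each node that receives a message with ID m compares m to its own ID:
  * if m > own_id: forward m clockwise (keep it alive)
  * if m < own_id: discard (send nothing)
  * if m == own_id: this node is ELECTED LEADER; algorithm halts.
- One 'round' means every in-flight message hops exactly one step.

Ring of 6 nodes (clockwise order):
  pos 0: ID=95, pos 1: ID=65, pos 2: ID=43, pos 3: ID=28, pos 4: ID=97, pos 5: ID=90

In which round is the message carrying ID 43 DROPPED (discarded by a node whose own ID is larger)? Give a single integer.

Answer: 2

Derivation:
Round 1: pos1(id65) recv 95: fwd; pos2(id43) recv 65: fwd; pos3(id28) recv 43: fwd; pos4(id97) recv 28: drop; pos5(id90) recv 97: fwd; pos0(id95) recv 90: drop
Round 2: pos2(id43) recv 95: fwd; pos3(id28) recv 65: fwd; pos4(id97) recv 43: drop; pos0(id95) recv 97: fwd
Round 3: pos3(id28) recv 95: fwd; pos4(id97) recv 65: drop; pos1(id65) recv 97: fwd
Round 4: pos4(id97) recv 95: drop; pos2(id43) recv 97: fwd
Round 5: pos3(id28) recv 97: fwd
Round 6: pos4(id97) recv 97: ELECTED
Message ID 43 originates at pos 2; dropped at pos 4 in round 2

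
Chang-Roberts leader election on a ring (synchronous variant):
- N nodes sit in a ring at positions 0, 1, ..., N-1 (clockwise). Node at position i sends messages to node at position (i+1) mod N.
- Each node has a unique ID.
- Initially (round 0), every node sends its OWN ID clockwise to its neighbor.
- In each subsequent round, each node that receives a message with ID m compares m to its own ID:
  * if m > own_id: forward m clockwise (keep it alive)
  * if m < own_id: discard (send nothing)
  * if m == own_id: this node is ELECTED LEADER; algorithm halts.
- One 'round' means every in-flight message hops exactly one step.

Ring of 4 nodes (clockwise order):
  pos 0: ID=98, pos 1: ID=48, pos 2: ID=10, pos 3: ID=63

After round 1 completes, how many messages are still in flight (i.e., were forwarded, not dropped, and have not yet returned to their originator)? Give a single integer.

Round 1: pos1(id48) recv 98: fwd; pos2(id10) recv 48: fwd; pos3(id63) recv 10: drop; pos0(id98) recv 63: drop
After round 1: 2 messages still in flight

Answer: 2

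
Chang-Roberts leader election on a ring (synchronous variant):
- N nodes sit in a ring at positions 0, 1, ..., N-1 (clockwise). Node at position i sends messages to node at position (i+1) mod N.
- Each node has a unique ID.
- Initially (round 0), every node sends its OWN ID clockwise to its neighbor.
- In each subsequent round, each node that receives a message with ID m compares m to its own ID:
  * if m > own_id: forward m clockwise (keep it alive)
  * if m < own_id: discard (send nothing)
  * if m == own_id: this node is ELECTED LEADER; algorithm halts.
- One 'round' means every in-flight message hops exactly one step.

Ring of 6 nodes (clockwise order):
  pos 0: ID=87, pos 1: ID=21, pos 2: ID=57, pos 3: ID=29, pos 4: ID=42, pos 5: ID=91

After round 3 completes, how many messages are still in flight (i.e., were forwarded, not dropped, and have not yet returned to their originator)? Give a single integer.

Answer: 2

Derivation:
Round 1: pos1(id21) recv 87: fwd; pos2(id57) recv 21: drop; pos3(id29) recv 57: fwd; pos4(id42) recv 29: drop; pos5(id91) recv 42: drop; pos0(id87) recv 91: fwd
Round 2: pos2(id57) recv 87: fwd; pos4(id42) recv 57: fwd; pos1(id21) recv 91: fwd
Round 3: pos3(id29) recv 87: fwd; pos5(id91) recv 57: drop; pos2(id57) recv 91: fwd
After round 3: 2 messages still in flight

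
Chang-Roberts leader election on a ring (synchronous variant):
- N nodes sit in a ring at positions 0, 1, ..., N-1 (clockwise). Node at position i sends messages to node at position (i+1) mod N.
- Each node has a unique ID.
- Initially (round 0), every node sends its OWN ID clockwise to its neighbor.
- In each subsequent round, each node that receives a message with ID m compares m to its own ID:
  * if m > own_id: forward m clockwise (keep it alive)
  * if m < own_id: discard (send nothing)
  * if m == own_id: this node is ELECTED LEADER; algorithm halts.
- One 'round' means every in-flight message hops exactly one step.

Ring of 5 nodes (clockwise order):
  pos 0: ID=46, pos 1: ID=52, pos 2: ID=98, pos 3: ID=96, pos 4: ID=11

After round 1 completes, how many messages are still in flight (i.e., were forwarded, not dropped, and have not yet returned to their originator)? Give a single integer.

Round 1: pos1(id52) recv 46: drop; pos2(id98) recv 52: drop; pos3(id96) recv 98: fwd; pos4(id11) recv 96: fwd; pos0(id46) recv 11: drop
After round 1: 2 messages still in flight

Answer: 2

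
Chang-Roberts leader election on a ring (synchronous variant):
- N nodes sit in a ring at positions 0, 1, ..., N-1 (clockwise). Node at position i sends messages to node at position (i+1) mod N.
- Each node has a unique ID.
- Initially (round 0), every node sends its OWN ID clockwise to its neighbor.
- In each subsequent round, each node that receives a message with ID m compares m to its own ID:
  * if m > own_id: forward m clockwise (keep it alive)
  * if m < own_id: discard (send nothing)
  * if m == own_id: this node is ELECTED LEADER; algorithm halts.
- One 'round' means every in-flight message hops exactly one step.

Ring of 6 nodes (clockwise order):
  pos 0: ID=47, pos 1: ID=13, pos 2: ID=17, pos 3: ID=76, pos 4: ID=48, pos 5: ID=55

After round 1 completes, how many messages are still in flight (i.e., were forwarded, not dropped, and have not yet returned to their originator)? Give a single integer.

Answer: 3

Derivation:
Round 1: pos1(id13) recv 47: fwd; pos2(id17) recv 13: drop; pos3(id76) recv 17: drop; pos4(id48) recv 76: fwd; pos5(id55) recv 48: drop; pos0(id47) recv 55: fwd
After round 1: 3 messages still in flight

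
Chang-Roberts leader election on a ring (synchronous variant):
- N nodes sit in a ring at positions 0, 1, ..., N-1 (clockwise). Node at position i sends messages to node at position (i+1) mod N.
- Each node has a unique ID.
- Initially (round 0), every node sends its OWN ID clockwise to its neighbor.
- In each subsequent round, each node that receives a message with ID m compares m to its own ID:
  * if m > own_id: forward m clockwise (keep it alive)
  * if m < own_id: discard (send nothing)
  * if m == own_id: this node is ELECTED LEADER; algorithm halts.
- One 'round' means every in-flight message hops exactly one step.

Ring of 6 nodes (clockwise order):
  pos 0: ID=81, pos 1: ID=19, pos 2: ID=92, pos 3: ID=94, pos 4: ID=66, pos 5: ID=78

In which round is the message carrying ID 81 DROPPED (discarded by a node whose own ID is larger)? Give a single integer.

Answer: 2

Derivation:
Round 1: pos1(id19) recv 81: fwd; pos2(id92) recv 19: drop; pos3(id94) recv 92: drop; pos4(id66) recv 94: fwd; pos5(id78) recv 66: drop; pos0(id81) recv 78: drop
Round 2: pos2(id92) recv 81: drop; pos5(id78) recv 94: fwd
Round 3: pos0(id81) recv 94: fwd
Round 4: pos1(id19) recv 94: fwd
Round 5: pos2(id92) recv 94: fwd
Round 6: pos3(id94) recv 94: ELECTED
Message ID 81 originates at pos 0; dropped at pos 2 in round 2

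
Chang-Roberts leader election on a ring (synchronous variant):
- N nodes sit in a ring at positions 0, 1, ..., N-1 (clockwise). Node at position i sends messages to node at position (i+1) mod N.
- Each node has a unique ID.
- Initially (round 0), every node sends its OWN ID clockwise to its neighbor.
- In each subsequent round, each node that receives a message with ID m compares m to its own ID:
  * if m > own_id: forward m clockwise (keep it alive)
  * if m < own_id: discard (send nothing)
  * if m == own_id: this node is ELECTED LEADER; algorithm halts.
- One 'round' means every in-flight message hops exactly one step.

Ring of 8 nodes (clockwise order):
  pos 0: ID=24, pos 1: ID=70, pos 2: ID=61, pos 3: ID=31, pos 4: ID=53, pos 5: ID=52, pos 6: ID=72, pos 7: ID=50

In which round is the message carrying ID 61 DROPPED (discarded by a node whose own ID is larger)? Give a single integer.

Answer: 4

Derivation:
Round 1: pos1(id70) recv 24: drop; pos2(id61) recv 70: fwd; pos3(id31) recv 61: fwd; pos4(id53) recv 31: drop; pos5(id52) recv 53: fwd; pos6(id72) recv 52: drop; pos7(id50) recv 72: fwd; pos0(id24) recv 50: fwd
Round 2: pos3(id31) recv 70: fwd; pos4(id53) recv 61: fwd; pos6(id72) recv 53: drop; pos0(id24) recv 72: fwd; pos1(id70) recv 50: drop
Round 3: pos4(id53) recv 70: fwd; pos5(id52) recv 61: fwd; pos1(id70) recv 72: fwd
Round 4: pos5(id52) recv 70: fwd; pos6(id72) recv 61: drop; pos2(id61) recv 72: fwd
Round 5: pos6(id72) recv 70: drop; pos3(id31) recv 72: fwd
Round 6: pos4(id53) recv 72: fwd
Round 7: pos5(id52) recv 72: fwd
Round 8: pos6(id72) recv 72: ELECTED
Message ID 61 originates at pos 2; dropped at pos 6 in round 4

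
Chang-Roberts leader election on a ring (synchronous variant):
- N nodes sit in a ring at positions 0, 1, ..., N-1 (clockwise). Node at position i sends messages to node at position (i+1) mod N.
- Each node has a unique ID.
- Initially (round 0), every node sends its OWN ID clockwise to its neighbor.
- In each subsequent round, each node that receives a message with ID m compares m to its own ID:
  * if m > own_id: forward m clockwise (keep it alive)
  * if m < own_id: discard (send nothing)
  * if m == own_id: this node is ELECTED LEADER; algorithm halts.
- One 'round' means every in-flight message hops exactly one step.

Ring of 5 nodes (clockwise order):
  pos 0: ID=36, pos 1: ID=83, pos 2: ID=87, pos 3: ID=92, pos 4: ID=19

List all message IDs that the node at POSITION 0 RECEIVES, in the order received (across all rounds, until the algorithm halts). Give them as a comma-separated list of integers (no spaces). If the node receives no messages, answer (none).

Answer: 19,92

Derivation:
Round 1: pos1(id83) recv 36: drop; pos2(id87) recv 83: drop; pos3(id92) recv 87: drop; pos4(id19) recv 92: fwd; pos0(id36) recv 19: drop
Round 2: pos0(id36) recv 92: fwd
Round 3: pos1(id83) recv 92: fwd
Round 4: pos2(id87) recv 92: fwd
Round 5: pos3(id92) recv 92: ELECTED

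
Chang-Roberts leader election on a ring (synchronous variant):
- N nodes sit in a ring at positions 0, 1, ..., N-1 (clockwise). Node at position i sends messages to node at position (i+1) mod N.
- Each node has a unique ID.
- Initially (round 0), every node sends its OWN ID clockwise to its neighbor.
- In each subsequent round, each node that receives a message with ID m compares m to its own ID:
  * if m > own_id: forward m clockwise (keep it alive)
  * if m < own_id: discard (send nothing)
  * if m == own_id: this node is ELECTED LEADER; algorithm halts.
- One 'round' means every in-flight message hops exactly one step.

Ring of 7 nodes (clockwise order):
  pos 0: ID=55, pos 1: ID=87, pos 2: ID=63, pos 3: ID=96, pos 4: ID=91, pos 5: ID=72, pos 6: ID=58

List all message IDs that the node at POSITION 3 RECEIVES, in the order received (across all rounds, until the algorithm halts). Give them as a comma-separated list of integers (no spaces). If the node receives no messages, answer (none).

Answer: 63,87,91,96

Derivation:
Round 1: pos1(id87) recv 55: drop; pos2(id63) recv 87: fwd; pos3(id96) recv 63: drop; pos4(id91) recv 96: fwd; pos5(id72) recv 91: fwd; pos6(id58) recv 72: fwd; pos0(id55) recv 58: fwd
Round 2: pos3(id96) recv 87: drop; pos5(id72) recv 96: fwd; pos6(id58) recv 91: fwd; pos0(id55) recv 72: fwd; pos1(id87) recv 58: drop
Round 3: pos6(id58) recv 96: fwd; pos0(id55) recv 91: fwd; pos1(id87) recv 72: drop
Round 4: pos0(id55) recv 96: fwd; pos1(id87) recv 91: fwd
Round 5: pos1(id87) recv 96: fwd; pos2(id63) recv 91: fwd
Round 6: pos2(id63) recv 96: fwd; pos3(id96) recv 91: drop
Round 7: pos3(id96) recv 96: ELECTED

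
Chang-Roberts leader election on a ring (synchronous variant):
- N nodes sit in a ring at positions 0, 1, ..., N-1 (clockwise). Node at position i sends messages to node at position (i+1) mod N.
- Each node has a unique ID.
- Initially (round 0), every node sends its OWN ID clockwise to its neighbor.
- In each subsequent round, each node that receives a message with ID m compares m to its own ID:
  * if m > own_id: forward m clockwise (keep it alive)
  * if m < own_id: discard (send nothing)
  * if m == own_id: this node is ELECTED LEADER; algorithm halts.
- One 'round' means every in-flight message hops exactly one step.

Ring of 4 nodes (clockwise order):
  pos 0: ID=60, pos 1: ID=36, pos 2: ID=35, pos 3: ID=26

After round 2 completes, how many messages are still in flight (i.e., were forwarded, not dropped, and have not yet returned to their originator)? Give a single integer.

Answer: 2

Derivation:
Round 1: pos1(id36) recv 60: fwd; pos2(id35) recv 36: fwd; pos3(id26) recv 35: fwd; pos0(id60) recv 26: drop
Round 2: pos2(id35) recv 60: fwd; pos3(id26) recv 36: fwd; pos0(id60) recv 35: drop
After round 2: 2 messages still in flight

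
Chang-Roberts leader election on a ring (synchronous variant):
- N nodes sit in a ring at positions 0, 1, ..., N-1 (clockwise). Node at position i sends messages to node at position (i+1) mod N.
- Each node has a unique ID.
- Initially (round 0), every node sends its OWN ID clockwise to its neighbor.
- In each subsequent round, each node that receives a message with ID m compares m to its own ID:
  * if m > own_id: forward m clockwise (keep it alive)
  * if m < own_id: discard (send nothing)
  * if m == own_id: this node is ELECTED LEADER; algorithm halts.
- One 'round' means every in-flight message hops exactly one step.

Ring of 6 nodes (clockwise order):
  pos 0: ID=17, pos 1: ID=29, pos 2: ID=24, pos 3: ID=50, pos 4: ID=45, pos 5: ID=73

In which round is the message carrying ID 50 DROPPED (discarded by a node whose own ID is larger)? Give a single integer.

Round 1: pos1(id29) recv 17: drop; pos2(id24) recv 29: fwd; pos3(id50) recv 24: drop; pos4(id45) recv 50: fwd; pos5(id73) recv 45: drop; pos0(id17) recv 73: fwd
Round 2: pos3(id50) recv 29: drop; pos5(id73) recv 50: drop; pos1(id29) recv 73: fwd
Round 3: pos2(id24) recv 73: fwd
Round 4: pos3(id50) recv 73: fwd
Round 5: pos4(id45) recv 73: fwd
Round 6: pos5(id73) recv 73: ELECTED
Message ID 50 originates at pos 3; dropped at pos 5 in round 2

Answer: 2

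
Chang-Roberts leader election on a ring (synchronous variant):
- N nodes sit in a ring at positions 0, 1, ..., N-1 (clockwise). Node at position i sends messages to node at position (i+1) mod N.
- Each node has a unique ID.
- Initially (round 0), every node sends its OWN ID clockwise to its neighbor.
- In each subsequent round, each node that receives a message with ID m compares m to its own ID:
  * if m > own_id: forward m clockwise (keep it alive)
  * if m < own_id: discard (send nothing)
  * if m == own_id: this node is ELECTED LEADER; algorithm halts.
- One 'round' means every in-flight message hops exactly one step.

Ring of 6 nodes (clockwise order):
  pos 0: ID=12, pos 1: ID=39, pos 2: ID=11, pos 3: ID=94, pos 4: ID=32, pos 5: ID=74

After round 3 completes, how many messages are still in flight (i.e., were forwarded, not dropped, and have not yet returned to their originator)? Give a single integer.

Answer: 2

Derivation:
Round 1: pos1(id39) recv 12: drop; pos2(id11) recv 39: fwd; pos3(id94) recv 11: drop; pos4(id32) recv 94: fwd; pos5(id74) recv 32: drop; pos0(id12) recv 74: fwd
Round 2: pos3(id94) recv 39: drop; pos5(id74) recv 94: fwd; pos1(id39) recv 74: fwd
Round 3: pos0(id12) recv 94: fwd; pos2(id11) recv 74: fwd
After round 3: 2 messages still in flight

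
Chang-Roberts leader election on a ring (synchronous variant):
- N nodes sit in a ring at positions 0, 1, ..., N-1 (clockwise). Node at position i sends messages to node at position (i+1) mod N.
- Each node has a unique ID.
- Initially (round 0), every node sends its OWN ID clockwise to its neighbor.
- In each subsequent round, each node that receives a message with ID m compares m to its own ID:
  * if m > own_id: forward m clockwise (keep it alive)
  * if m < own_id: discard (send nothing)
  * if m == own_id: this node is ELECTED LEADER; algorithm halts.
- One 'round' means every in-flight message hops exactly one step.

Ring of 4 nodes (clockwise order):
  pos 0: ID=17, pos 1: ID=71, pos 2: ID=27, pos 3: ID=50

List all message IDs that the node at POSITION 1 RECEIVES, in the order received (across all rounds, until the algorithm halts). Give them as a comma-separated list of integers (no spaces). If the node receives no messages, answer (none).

Round 1: pos1(id71) recv 17: drop; pos2(id27) recv 71: fwd; pos3(id50) recv 27: drop; pos0(id17) recv 50: fwd
Round 2: pos3(id50) recv 71: fwd; pos1(id71) recv 50: drop
Round 3: pos0(id17) recv 71: fwd
Round 4: pos1(id71) recv 71: ELECTED

Answer: 17,50,71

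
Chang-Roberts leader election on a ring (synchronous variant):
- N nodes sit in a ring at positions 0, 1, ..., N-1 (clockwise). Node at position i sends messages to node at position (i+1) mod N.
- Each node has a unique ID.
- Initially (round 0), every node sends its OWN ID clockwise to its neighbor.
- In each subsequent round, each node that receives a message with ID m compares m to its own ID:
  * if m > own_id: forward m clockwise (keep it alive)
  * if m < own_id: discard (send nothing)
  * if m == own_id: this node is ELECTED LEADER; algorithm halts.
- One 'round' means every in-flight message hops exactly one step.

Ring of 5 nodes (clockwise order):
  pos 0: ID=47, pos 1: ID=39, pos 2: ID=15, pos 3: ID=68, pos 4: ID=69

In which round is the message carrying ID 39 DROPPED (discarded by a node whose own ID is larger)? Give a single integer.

Round 1: pos1(id39) recv 47: fwd; pos2(id15) recv 39: fwd; pos3(id68) recv 15: drop; pos4(id69) recv 68: drop; pos0(id47) recv 69: fwd
Round 2: pos2(id15) recv 47: fwd; pos3(id68) recv 39: drop; pos1(id39) recv 69: fwd
Round 3: pos3(id68) recv 47: drop; pos2(id15) recv 69: fwd
Round 4: pos3(id68) recv 69: fwd
Round 5: pos4(id69) recv 69: ELECTED
Message ID 39 originates at pos 1; dropped at pos 3 in round 2

Answer: 2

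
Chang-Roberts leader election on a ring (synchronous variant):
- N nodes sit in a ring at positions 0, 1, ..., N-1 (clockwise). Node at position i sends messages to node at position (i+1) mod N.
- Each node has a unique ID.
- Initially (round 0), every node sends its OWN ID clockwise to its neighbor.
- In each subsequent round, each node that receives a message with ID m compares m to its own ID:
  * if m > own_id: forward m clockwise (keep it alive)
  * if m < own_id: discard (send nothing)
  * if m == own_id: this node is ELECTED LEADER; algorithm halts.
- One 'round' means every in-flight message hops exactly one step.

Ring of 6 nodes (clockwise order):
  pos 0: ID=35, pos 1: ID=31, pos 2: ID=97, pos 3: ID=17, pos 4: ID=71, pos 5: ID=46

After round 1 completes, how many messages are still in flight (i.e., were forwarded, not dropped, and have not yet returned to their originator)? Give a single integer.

Answer: 4

Derivation:
Round 1: pos1(id31) recv 35: fwd; pos2(id97) recv 31: drop; pos3(id17) recv 97: fwd; pos4(id71) recv 17: drop; pos5(id46) recv 71: fwd; pos0(id35) recv 46: fwd
After round 1: 4 messages still in flight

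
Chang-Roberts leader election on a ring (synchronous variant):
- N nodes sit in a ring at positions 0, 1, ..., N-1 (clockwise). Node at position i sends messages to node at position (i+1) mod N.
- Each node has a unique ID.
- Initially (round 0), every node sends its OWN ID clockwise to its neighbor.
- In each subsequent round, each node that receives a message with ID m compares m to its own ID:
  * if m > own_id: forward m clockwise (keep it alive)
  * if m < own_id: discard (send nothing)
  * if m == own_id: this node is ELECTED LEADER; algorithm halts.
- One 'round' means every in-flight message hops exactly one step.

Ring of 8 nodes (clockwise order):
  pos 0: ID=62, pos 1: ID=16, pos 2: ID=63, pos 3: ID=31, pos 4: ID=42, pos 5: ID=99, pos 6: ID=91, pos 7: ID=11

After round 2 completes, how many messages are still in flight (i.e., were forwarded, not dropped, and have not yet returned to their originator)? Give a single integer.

Answer: 3

Derivation:
Round 1: pos1(id16) recv 62: fwd; pos2(id63) recv 16: drop; pos3(id31) recv 63: fwd; pos4(id42) recv 31: drop; pos5(id99) recv 42: drop; pos6(id91) recv 99: fwd; pos7(id11) recv 91: fwd; pos0(id62) recv 11: drop
Round 2: pos2(id63) recv 62: drop; pos4(id42) recv 63: fwd; pos7(id11) recv 99: fwd; pos0(id62) recv 91: fwd
After round 2: 3 messages still in flight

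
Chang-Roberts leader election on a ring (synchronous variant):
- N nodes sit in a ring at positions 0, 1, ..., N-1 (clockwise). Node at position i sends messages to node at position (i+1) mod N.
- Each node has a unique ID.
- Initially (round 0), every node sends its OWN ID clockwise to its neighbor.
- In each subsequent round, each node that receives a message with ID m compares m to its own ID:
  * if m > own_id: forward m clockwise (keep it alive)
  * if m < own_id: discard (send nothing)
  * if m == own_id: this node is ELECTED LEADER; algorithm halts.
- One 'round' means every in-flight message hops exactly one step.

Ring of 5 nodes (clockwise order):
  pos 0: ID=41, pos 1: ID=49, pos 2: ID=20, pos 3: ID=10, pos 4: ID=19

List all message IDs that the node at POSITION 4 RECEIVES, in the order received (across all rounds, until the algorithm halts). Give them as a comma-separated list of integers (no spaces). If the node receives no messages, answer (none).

Answer: 10,20,49

Derivation:
Round 1: pos1(id49) recv 41: drop; pos2(id20) recv 49: fwd; pos3(id10) recv 20: fwd; pos4(id19) recv 10: drop; pos0(id41) recv 19: drop
Round 2: pos3(id10) recv 49: fwd; pos4(id19) recv 20: fwd
Round 3: pos4(id19) recv 49: fwd; pos0(id41) recv 20: drop
Round 4: pos0(id41) recv 49: fwd
Round 5: pos1(id49) recv 49: ELECTED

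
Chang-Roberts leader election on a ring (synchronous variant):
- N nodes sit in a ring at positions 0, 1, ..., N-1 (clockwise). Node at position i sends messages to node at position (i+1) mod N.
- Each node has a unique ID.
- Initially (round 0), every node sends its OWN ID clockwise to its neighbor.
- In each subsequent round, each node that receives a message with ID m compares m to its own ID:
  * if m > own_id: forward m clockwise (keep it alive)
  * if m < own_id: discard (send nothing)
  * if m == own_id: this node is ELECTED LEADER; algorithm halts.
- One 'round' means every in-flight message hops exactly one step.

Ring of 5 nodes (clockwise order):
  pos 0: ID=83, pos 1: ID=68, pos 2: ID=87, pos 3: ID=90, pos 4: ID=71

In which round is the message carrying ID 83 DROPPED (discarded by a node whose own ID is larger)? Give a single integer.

Round 1: pos1(id68) recv 83: fwd; pos2(id87) recv 68: drop; pos3(id90) recv 87: drop; pos4(id71) recv 90: fwd; pos0(id83) recv 71: drop
Round 2: pos2(id87) recv 83: drop; pos0(id83) recv 90: fwd
Round 3: pos1(id68) recv 90: fwd
Round 4: pos2(id87) recv 90: fwd
Round 5: pos3(id90) recv 90: ELECTED
Message ID 83 originates at pos 0; dropped at pos 2 in round 2

Answer: 2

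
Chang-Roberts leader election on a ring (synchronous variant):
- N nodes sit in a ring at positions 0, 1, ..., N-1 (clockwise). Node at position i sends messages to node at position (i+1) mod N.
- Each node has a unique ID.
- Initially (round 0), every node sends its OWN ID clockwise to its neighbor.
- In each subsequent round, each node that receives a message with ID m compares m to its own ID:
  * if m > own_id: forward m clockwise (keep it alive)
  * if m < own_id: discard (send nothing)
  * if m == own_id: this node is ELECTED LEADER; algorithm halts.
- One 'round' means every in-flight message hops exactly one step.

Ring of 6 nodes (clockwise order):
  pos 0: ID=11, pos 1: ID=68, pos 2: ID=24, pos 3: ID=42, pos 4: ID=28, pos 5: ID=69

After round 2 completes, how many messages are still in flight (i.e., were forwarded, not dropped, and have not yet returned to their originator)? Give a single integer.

Round 1: pos1(id68) recv 11: drop; pos2(id24) recv 68: fwd; pos3(id42) recv 24: drop; pos4(id28) recv 42: fwd; pos5(id69) recv 28: drop; pos0(id11) recv 69: fwd
Round 2: pos3(id42) recv 68: fwd; pos5(id69) recv 42: drop; pos1(id68) recv 69: fwd
After round 2: 2 messages still in flight

Answer: 2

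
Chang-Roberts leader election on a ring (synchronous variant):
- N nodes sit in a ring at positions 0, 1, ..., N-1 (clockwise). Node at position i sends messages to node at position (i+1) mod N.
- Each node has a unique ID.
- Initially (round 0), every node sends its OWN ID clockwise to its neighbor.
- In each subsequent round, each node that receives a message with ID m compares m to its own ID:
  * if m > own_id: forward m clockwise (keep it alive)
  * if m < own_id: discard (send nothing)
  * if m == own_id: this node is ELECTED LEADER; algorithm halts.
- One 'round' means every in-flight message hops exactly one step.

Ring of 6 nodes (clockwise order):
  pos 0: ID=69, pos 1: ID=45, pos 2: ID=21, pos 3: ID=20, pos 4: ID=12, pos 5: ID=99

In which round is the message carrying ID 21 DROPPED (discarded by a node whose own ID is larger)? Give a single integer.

Round 1: pos1(id45) recv 69: fwd; pos2(id21) recv 45: fwd; pos3(id20) recv 21: fwd; pos4(id12) recv 20: fwd; pos5(id99) recv 12: drop; pos0(id69) recv 99: fwd
Round 2: pos2(id21) recv 69: fwd; pos3(id20) recv 45: fwd; pos4(id12) recv 21: fwd; pos5(id99) recv 20: drop; pos1(id45) recv 99: fwd
Round 3: pos3(id20) recv 69: fwd; pos4(id12) recv 45: fwd; pos5(id99) recv 21: drop; pos2(id21) recv 99: fwd
Round 4: pos4(id12) recv 69: fwd; pos5(id99) recv 45: drop; pos3(id20) recv 99: fwd
Round 5: pos5(id99) recv 69: drop; pos4(id12) recv 99: fwd
Round 6: pos5(id99) recv 99: ELECTED
Message ID 21 originates at pos 2; dropped at pos 5 in round 3

Answer: 3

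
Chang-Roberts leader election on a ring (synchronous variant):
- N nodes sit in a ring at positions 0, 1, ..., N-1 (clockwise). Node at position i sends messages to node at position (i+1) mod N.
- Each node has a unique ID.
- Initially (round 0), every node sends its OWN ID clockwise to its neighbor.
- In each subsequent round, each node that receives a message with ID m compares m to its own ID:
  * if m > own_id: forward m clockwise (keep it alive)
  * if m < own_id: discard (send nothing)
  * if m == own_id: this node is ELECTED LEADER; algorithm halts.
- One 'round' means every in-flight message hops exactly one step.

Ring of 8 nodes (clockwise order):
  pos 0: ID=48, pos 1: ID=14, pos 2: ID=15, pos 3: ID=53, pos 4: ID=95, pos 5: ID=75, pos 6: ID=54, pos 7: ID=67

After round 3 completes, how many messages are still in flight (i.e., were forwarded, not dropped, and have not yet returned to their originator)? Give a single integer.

Answer: 3

Derivation:
Round 1: pos1(id14) recv 48: fwd; pos2(id15) recv 14: drop; pos3(id53) recv 15: drop; pos4(id95) recv 53: drop; pos5(id75) recv 95: fwd; pos6(id54) recv 75: fwd; pos7(id67) recv 54: drop; pos0(id48) recv 67: fwd
Round 2: pos2(id15) recv 48: fwd; pos6(id54) recv 95: fwd; pos7(id67) recv 75: fwd; pos1(id14) recv 67: fwd
Round 3: pos3(id53) recv 48: drop; pos7(id67) recv 95: fwd; pos0(id48) recv 75: fwd; pos2(id15) recv 67: fwd
After round 3: 3 messages still in flight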